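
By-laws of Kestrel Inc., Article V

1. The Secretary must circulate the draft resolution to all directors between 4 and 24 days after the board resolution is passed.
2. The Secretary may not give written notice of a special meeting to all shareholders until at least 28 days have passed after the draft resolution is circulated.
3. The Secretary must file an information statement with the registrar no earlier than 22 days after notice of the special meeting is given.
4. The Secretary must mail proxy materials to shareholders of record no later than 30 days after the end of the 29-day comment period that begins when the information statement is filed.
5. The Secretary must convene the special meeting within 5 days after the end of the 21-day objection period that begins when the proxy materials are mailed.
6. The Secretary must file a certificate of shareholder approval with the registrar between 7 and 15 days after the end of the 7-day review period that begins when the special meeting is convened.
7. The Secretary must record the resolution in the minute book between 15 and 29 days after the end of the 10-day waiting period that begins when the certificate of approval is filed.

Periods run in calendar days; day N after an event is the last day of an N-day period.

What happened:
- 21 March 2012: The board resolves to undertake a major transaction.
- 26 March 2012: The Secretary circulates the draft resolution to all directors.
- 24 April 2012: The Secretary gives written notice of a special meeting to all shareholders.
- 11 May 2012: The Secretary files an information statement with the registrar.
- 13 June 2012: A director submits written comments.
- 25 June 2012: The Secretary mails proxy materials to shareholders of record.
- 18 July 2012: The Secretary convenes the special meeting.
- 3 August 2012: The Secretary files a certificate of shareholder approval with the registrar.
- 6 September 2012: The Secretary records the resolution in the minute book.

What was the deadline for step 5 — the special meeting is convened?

The proxy materials are mailed on 25 June 2012; the 21-day objection period therefore ends 16 July 2012, and step 5 runs from that date. 5 days after 16 July 2012 is 21 July 2012.

21 July 2012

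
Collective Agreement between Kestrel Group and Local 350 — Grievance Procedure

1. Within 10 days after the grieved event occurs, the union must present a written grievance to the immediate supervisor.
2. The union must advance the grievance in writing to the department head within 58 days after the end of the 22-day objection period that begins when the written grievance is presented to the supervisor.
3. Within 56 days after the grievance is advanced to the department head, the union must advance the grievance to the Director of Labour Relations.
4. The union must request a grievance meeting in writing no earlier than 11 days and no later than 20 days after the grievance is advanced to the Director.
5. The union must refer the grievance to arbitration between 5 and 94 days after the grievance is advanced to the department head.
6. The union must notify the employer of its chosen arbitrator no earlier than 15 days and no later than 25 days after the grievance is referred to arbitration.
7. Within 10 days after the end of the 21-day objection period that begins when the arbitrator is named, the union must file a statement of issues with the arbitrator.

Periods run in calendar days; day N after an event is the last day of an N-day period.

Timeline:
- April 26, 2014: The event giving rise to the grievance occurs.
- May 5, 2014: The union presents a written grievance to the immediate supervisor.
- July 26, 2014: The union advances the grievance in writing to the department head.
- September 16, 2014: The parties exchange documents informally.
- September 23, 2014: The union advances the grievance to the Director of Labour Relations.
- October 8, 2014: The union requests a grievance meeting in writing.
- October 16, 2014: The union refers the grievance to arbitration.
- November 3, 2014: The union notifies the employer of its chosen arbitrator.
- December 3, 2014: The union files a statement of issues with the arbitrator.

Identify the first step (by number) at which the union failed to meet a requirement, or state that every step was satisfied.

Step 1 — counting 10 days from April 26, 2014 (when the grieved event occurs) gives a deadline of May 6, 2014; May 5, 2014 is within that limit.
Step 2 — counting 58 days from May 27, 2014 (end of the 22-day objection period, which began when the written grievance is presented to the supervisor on May 5, 2014) gives a deadline of July 24, 2014; done July 26, 2014 — 2 days late.
The analysis stops there.

Step 2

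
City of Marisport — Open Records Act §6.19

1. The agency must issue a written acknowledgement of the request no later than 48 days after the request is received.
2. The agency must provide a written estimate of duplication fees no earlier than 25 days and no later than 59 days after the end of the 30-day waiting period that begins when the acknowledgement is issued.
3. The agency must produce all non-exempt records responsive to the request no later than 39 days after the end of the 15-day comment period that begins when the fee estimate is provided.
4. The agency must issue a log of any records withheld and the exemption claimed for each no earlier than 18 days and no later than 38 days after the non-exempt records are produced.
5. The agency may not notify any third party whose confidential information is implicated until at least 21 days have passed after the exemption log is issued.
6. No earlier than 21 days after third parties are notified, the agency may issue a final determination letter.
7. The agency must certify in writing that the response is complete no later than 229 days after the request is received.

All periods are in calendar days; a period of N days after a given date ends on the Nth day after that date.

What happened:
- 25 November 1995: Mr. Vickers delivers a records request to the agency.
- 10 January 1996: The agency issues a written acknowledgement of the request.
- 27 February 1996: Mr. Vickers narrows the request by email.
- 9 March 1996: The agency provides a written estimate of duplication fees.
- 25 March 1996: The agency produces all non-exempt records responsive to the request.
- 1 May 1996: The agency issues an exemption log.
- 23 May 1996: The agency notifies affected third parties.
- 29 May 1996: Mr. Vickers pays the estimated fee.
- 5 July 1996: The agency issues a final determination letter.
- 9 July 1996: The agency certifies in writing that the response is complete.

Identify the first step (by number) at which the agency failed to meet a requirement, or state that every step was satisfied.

Step 1: 48 days after 25 November 1995 (when the request is received) is 12 January 1996; completed 10 January 1996, before the deadline.
Step 2: the window is 25–59 days after 9 February 1996 (end of the 30-day waiting period, which began when the acknowledgement is issued on 10 January 1996), so 5 March 1996 through 8 April 1996; 9 March 1996 falls inside that range.
Step 3: 39 days after 24 March 1996 (end of the 15-day comment period, which began when the fee estimate is provided on 9 March 1996) is 2 May 1996; completed 25 March 1996, before the deadline.
Step 4: the window is 18–38 days after 25 March 1996 (when the non-exempt records are produced), so 12 April 1996 through 2 May 1996; done 1 May 1996 — within the window.
Step 5: the earliest permitted date is 21 days after 1 May 1996 (when the exemption log is issued), i.e. 22 May 1996; done 23 May 1996, after the minimum wait.
Step 6: the earliest permitted date is 21 days after 23 May 1996 (when third parties are notified), i.e. 13 June 1996; 5 July 1996 is on or after that date.
Step 7: 229 days after 25 November 1995 (when the request is received) is 11 July 1996; completed 9 July 1996, before the deadline.

None — every step was satisfied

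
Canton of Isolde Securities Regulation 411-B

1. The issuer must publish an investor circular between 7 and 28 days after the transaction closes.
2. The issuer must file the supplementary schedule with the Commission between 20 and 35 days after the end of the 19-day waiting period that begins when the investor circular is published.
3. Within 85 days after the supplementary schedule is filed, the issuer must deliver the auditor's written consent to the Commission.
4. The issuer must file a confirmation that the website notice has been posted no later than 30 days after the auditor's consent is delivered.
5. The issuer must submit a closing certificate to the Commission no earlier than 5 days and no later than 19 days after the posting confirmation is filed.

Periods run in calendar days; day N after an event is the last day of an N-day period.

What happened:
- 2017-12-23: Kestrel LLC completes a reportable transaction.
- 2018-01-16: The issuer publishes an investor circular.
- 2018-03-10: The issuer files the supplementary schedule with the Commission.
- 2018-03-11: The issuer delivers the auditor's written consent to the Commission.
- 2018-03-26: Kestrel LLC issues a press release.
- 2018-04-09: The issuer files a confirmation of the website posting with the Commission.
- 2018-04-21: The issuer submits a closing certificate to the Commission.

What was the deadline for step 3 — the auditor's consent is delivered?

2018-06-03

Step 3 runs from 2018-03-10, when the supplementary schedule is filed. 85 days after 2018-03-10 is 2018-06-03.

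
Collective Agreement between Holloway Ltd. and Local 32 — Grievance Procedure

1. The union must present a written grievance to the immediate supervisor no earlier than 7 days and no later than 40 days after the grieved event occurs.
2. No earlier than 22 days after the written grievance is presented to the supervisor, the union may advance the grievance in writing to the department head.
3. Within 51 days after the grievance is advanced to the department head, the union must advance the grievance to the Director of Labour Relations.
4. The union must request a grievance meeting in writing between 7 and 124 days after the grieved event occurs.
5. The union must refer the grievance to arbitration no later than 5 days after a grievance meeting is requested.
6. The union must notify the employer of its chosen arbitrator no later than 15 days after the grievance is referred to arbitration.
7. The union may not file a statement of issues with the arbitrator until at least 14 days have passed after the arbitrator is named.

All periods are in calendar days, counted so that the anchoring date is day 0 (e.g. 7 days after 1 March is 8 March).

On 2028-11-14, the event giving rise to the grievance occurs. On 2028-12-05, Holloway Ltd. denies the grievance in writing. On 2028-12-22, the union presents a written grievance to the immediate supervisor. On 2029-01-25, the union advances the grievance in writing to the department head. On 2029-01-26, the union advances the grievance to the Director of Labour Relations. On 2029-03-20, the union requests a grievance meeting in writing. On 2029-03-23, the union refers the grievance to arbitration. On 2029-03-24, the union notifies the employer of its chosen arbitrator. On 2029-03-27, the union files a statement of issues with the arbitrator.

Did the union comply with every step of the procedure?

(1) the permitted window runs from 2028-11-14 + 7 = 2028-11-21 to 2028-11-14 + 40 = 2028-12-24; done 2028-12-22 — within the window.
(2) permitted from 2028-12-22 + 22 days = 2029-01-13 onward; done 2029-01-25 — permitted.
(3) due by 2029-01-25 + 51 days = 2029-03-17; completed 2029-01-26, before the deadline.
(4) the permitted window runs from 2028-11-14 + 7 = 2028-11-21 to 2028-11-14 + 124 = 2029-03-18; 2029-03-20 is 2 days past the end of the window.

No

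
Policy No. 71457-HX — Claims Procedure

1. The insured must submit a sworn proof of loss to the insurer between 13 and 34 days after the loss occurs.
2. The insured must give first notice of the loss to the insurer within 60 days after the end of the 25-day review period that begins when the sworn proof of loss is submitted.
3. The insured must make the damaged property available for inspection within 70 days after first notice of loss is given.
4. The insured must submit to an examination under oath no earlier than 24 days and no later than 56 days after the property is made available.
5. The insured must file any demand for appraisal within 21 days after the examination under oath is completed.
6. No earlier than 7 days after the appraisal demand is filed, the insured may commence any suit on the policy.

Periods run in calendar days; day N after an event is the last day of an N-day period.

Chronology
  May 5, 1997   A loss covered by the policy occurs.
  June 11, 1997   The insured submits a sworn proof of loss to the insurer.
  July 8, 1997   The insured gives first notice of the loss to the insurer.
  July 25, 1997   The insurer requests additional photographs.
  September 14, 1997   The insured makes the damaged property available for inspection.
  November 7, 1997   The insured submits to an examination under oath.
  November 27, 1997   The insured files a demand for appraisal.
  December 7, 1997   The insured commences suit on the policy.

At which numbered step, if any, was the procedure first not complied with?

Step 1

Step 1 — 13 and 34 days from May 5, 1997 (when the loss occurs) are May 18, 1997 and June 8, 1997 respectively; June 11, 1997 is 3 days past the end of the window.
Later steps need not be reached.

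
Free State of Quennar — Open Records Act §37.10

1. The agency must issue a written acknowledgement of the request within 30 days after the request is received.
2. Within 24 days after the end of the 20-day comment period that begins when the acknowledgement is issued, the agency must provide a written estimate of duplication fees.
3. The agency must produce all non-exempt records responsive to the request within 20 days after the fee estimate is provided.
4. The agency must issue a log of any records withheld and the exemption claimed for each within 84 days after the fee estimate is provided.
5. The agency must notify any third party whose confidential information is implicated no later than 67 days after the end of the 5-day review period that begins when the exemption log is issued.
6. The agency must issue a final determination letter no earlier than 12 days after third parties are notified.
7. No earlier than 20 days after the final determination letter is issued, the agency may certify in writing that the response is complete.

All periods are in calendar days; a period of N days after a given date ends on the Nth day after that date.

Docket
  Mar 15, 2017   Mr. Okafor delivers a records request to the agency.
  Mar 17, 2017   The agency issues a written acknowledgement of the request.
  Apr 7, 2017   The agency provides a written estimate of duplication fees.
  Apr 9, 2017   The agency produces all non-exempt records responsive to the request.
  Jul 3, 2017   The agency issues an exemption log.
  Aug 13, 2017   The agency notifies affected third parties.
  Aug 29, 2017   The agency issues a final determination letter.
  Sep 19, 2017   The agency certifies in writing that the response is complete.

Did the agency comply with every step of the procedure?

(1) due by Mar 15, 2017 + 30 days = Apr 14, 2017; completed Mar 17, 2017, before the deadline.
(2) due by Apr 6, 2017 + 24 days = Apr 30, 2017; completed Apr 7, 2017, before the deadline.
(3) due by Apr 7, 2017 + 20 days = Apr 27, 2017; completed Apr 9, 2017, before the deadline.
(4) due by Apr 7, 2017 + 84 days = Jun 30, 2017; done Jul 3, 2017 — 3 days late.

No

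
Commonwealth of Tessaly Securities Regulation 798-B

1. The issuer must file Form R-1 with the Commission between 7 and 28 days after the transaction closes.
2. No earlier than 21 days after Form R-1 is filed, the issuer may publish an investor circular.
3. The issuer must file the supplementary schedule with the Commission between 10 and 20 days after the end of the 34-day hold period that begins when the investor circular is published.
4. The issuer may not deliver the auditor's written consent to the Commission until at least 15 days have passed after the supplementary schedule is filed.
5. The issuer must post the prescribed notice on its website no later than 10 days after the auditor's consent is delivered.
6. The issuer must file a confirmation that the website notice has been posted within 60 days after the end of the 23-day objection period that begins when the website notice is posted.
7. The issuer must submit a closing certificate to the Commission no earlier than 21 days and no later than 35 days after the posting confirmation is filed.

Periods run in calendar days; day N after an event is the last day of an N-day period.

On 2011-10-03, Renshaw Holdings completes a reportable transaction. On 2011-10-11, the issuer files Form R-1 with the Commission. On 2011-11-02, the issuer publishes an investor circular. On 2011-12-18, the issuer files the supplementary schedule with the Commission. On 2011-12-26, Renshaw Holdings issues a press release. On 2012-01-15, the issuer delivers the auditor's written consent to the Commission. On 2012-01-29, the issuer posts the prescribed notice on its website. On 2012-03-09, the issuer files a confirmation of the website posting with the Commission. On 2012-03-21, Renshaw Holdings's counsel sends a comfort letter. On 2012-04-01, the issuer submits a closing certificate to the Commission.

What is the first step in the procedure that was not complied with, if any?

Step 1 — 7 and 28 days from 2011-10-03 (when the transaction closes) are 2011-10-10 and 2011-10-31 respectively; done 2011-10-11, which is between those dates.
Step 2 — must wait 21 days from 2011-10-11 (when Form R-1 is filed), so not before 2011-11-01; done 2011-11-02, after the minimum wait.
Step 3 — 10 and 20 days from 2011-12-06 (end of the 34-day hold period, which began when the investor circular is published on 2011-11-02) are 2011-12-16 and 2011-12-26 respectively; done 2011-12-18, which is between those dates.
Step 4 — must wait 15 days from 2011-12-18 (when the supplementary schedule is filed), so not before 2012-01-02; done 2012-01-15, after the minimum wait.
Step 5 — counting 10 days from 2012-01-15 (when the auditor's consent is delivered) gives a deadline of 2012-01-25; done 2012-01-29 — 4 days late.

Step 5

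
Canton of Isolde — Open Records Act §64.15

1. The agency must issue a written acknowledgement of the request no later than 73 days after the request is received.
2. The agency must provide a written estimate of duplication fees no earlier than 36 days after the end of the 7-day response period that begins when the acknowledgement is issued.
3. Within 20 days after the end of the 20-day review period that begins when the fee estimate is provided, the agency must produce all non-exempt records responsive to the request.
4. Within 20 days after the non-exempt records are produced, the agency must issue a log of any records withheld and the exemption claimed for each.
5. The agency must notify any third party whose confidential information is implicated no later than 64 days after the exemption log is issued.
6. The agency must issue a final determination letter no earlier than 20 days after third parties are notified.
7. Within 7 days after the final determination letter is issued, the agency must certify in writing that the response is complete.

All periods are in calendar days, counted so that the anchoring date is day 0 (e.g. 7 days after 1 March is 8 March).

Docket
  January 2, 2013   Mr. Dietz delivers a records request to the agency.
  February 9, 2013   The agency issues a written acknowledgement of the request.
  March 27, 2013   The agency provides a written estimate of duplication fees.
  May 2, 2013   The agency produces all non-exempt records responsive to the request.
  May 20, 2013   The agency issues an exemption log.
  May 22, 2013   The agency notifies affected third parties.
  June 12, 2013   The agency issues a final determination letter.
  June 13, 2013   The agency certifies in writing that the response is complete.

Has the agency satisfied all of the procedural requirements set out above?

Yes

Step 1 — counting 73 days from January 2, 2013 (when the request is received) gives a deadline of March 16, 2013; February 9, 2013 is within that limit.
Step 2 — must wait 36 days from February 16, 2013 (end of the 7-day response period, which began when the acknowledgement is issued on February 9, 2013), so not before March 24, 2013; March 27, 2013 is on or after that date.
Step 3 — counting 20 days from April 16, 2013 (end of the 20-day review period, which began when the fee estimate is provided on March 27, 2013) gives a deadline of May 6, 2013; completed May 2, 2013, before the deadline.
Step 4 — counting 20 days from May 2, 2013 (when the non-exempt records are produced) gives a deadline of May 22, 2013; done May 20, 2013 — timely.
Step 5 — counting 64 days from May 20, 2013 (when the exemption log is issued) gives a deadline of July 23, 2013; completed May 22, 2013, before the deadline.
Step 6 — must wait 20 days from May 22, 2013 (when third parties are notified), so not before June 11, 2013; June 12, 2013 is on or after that date.
Step 7 — counting 7 days from June 12, 2013 (when the final determination letter is issued) gives a deadline of June 19, 2013; June 13, 2013 is within that limit.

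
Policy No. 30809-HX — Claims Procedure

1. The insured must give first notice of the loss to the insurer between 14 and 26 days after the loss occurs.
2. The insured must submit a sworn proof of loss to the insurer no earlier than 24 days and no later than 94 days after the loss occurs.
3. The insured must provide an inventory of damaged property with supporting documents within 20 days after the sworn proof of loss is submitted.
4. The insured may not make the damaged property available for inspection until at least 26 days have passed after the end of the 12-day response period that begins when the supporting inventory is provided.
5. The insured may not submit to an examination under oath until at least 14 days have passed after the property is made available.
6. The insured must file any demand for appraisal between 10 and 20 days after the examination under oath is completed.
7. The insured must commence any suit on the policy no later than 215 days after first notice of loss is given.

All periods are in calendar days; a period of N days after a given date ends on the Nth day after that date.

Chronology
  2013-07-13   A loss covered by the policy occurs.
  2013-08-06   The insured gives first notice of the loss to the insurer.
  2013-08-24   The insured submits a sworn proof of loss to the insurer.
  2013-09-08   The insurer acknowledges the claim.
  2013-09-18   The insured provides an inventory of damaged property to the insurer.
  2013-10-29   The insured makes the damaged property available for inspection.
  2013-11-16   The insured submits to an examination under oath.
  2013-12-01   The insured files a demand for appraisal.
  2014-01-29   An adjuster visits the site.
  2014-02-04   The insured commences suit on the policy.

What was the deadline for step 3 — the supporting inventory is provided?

2013-09-13

Step 3 runs from 2013-08-24, when the sworn proof of loss is submitted. 20 days after 2013-08-24 is 2013-09-13.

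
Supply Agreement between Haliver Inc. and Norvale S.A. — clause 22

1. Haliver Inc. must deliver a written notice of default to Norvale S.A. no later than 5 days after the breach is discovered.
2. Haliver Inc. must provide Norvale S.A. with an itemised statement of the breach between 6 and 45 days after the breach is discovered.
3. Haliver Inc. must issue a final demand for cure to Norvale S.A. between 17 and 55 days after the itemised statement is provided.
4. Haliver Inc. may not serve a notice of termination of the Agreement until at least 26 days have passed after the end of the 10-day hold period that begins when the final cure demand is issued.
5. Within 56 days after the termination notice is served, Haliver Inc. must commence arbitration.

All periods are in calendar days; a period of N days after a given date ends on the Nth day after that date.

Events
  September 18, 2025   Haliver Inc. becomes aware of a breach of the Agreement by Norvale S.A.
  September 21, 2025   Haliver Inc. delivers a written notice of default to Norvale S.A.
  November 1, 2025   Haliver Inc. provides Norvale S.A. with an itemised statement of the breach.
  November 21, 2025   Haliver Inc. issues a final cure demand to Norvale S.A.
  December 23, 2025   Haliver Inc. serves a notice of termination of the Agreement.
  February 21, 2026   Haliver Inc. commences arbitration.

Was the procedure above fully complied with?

Step 1: 5 days after September 18, 2025 (when the breach is discovered) is September 23, 2025; completed September 21, 2025, before the deadline.
Step 2: the window is 6–45 days after September 18, 2025 (when the breach is discovered), so September 24, 2025 through November 2, 2025; November 1, 2025 falls inside that range.
Step 3: the window is 17–55 days after November 1, 2025 (when the itemised statement is provided), so November 18, 2025 through December 26, 2025; done November 21, 2025 — within the window.
Step 4: the earliest permitted date is 26 days after December 1, 2025 (end of the 10-day hold period, which began when the final cure demand is issued on November 21, 2025), i.e. December 27, 2025; done December 23, 2025 — 4 days too early.
Later steps need not be reached.

No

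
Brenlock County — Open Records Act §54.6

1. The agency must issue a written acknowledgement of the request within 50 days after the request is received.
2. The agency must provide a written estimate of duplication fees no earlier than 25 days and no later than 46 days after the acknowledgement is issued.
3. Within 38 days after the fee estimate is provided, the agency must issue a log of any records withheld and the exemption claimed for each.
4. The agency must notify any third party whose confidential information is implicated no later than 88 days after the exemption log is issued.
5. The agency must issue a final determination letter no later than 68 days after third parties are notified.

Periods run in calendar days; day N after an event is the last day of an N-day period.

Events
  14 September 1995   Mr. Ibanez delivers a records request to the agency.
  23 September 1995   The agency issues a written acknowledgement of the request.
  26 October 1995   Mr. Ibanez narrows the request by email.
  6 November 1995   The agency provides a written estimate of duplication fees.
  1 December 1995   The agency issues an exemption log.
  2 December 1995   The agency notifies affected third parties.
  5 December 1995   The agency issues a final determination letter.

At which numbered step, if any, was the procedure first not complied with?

None — every step was satisfied

Step 1 — counting 50 days from 14 September 1995 (when the request is received) gives a deadline of 3 November 1995; completed 23 September 1995, before the deadline.
Step 2 — 25 and 46 days from 23 September 1995 (when the acknowledgement is issued) are 18 October 1995 and 8 November 1995 respectively; done 6 November 1995 — within the window.
Step 3 — counting 38 days from 6 November 1995 (when the fee estimate is provided) gives a deadline of 14 December 1995; completed 1 December 1995, before the deadline.
Step 4 — counting 88 days from 1 December 1995 (when the exemption log is issued) gives a deadline of 27 February 1996; completed 2 December 1995, before the deadline.
Step 5 — counting 68 days from 2 December 1995 (when third parties are notified) gives a deadline of 8 February 1996; done 5 December 1995 — timely.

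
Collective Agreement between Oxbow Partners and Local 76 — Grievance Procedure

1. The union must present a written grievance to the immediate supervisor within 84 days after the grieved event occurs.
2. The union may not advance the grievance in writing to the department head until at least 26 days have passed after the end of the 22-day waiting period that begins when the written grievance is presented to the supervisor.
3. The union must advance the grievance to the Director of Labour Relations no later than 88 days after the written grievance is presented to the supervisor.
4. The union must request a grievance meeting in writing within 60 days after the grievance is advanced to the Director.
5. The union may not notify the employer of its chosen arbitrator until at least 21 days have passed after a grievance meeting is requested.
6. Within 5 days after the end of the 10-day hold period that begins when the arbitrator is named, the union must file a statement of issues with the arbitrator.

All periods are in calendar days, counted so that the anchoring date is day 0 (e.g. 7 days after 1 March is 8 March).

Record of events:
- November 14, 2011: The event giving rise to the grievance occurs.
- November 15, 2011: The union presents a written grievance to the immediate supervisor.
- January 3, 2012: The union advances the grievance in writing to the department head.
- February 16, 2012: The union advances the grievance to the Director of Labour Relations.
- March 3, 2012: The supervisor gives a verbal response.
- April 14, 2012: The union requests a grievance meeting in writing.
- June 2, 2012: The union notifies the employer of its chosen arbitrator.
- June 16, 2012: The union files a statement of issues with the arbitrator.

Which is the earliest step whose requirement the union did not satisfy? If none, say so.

Step 3

Step 1 — counting 84 days from November 14, 2011 (when the grieved event occurs) gives a deadline of February 6, 2012; completed November 15, 2011, before the deadline.
Step 2 — must wait 26 days from December 7, 2011 (end of the 22-day waiting period, which began when the written grievance is presented to the supervisor on November 15, 2011), so not before January 2, 2012; done January 3, 2012, after the minimum wait.
Step 3 — counting 88 days from November 15, 2011 (when the written grievance is presented to the supervisor) gives a deadline of February 11, 2012; done February 16, 2012 — 5 days late.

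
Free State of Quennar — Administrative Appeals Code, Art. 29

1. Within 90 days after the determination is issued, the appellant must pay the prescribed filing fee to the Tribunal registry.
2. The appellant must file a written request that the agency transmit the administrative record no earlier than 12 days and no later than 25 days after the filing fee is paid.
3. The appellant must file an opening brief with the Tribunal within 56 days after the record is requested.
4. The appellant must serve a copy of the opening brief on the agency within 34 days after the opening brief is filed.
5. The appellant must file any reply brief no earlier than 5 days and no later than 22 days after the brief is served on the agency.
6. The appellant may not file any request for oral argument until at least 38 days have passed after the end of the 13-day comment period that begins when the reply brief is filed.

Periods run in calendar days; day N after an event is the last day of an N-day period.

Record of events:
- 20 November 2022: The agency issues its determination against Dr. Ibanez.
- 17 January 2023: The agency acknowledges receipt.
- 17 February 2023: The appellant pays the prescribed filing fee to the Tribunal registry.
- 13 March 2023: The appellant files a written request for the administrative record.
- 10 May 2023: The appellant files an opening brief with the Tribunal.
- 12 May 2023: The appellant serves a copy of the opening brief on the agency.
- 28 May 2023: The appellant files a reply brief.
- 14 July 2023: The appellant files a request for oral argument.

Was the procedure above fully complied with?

No

(1) due by 20 November 2022 + 90 days = 18 February 2023; done 17 February 2023 — timely.
(2) the permitted window runs from 17 February 2023 + 12 = 1 March 2023 to 17 February 2023 + 25 = 14 March 2023; done 13 March 2023, which is between those dates.
(3) due by 13 March 2023 + 56 days = 8 May 2023; done 10 May 2023 — 2 days late.
The analysis stops there.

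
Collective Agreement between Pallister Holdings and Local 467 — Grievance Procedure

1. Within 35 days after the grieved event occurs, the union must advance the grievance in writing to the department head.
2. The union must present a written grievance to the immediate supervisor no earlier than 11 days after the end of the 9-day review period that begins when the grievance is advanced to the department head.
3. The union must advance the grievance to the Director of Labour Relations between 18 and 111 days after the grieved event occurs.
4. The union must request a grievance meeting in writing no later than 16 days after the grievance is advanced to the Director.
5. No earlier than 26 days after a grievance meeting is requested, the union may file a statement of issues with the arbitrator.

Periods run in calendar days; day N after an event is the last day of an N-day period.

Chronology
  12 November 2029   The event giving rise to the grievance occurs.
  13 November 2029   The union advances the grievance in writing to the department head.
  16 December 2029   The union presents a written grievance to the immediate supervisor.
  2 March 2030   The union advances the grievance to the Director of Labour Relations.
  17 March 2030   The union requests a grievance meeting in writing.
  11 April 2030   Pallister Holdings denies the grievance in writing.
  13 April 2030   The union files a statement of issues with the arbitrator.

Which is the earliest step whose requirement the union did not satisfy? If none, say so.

None — every step was satisfied

Step 1: 35 days after 12 November 2029 (when the grieved event occurs) is 17 December 2029; 13 November 2029 is within that limit.
Step 2: the earliest permitted date is 11 days after 22 November 2029 (end of the 9-day review period, which began when the grievance is advanced to the department head on 13 November 2029), i.e. 3 December 2029; done 16 December 2029 — permitted.
Step 3: the window is 18–111 days after 12 November 2029 (when the grieved event occurs), so 30 November 2029 through 3 March 2030; 2 March 2030 falls inside that range.
Step 4: 16 days after 2 March 2030 (when the grievance is advanced to the Director) is 18 March 2030; 17 March 2030 is within that limit.
Step 5: the earliest permitted date is 26 days after 17 March 2030 (when a grievance meeting is requested), i.e. 12 April 2030; done 13 April 2030, after the minimum wait.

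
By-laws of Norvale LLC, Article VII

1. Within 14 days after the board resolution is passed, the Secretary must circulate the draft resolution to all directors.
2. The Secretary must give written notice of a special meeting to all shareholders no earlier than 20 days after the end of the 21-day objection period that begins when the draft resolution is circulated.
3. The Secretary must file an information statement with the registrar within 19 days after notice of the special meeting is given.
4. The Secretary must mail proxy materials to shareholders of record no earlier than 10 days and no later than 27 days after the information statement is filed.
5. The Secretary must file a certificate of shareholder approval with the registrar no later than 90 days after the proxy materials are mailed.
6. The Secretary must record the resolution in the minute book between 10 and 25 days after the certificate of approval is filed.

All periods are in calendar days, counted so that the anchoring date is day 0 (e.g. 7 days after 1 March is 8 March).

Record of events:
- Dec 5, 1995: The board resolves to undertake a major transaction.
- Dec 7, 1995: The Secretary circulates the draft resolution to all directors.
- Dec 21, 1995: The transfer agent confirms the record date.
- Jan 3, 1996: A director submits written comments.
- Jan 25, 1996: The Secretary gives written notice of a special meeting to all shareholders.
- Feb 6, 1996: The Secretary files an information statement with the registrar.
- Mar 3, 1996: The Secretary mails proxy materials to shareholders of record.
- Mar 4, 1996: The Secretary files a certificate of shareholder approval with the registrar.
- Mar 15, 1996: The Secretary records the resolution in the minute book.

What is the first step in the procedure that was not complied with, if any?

(1) due by Dec 5, 1995 + 14 days = Dec 19, 1995; Dec 7, 1995 is within that limit.
(2) permitted from Dec 28, 1995 + 20 days = Jan 17, 1996 onward; done Jan 25, 1996, after the minimum wait.
(3) due by Jan 25, 1996 + 19 days = Feb 13, 1996; done Feb 6, 1996 — timely.
(4) the permitted window runs from Feb 6, 1996 + 10 = Feb 16, 1996 to Feb 6, 1996 + 27 = Mar 4, 1996; done Mar 3, 1996 — within the window.
(5) due by Mar 3, 1996 + 90 days = Jun 1, 1996; done Mar 4, 1996 — timely.
(6) the permitted window runs from Mar 4, 1996 + 10 = Mar 14, 1996 to Mar 4, 1996 + 25 = Mar 29, 1996; Mar 15, 1996 falls inside that range.

None — every step was satisfied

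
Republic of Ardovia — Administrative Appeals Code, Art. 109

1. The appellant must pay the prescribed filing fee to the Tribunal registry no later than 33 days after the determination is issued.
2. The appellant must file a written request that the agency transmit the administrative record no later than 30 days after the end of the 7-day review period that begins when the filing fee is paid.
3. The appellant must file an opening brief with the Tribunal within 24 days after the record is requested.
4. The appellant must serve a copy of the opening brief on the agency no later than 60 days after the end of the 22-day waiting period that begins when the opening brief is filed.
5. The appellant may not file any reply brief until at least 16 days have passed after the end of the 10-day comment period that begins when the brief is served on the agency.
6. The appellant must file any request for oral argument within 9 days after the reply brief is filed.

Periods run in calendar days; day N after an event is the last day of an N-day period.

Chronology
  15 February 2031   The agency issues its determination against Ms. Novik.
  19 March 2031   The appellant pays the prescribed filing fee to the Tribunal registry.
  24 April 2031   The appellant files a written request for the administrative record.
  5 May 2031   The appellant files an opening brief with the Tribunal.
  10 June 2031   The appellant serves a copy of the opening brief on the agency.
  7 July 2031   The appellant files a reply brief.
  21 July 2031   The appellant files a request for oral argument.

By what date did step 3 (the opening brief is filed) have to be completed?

Step 3 runs from 24 April 2031, when the record is requested. 24 days after 24 April 2031 is 18 May 2031.

18 May 2031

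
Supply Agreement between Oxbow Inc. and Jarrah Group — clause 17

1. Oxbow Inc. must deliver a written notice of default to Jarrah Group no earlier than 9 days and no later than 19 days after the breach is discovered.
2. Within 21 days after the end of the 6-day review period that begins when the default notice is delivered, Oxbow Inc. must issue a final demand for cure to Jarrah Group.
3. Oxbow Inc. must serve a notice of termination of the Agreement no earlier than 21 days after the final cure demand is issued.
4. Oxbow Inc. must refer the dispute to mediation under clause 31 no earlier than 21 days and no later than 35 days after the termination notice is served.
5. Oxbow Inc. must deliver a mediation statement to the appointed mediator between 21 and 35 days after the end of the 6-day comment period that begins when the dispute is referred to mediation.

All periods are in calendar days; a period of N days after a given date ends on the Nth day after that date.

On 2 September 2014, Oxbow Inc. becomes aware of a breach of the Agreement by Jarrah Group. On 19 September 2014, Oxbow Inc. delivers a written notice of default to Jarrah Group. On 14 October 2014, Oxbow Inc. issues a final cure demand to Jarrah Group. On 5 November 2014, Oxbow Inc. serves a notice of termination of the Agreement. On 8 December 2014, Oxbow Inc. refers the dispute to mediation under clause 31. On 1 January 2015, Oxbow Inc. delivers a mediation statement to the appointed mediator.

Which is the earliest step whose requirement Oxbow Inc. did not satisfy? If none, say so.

Step 5

Step 1 — 9 and 19 days from 2 September 2014 (when the breach is discovered) are 11 September 2014 and 21 September 2014 respectively; 19 September 2014 falls inside that range.
Step 2 — counting 21 days from 25 September 2014 (end of the 6-day review period, which began when the default notice is delivered on 19 September 2014) gives a deadline of 16 October 2014; done 14 October 2014 — timely.
Step 3 — must wait 21 days from 14 October 2014 (when the final cure demand is issued), so not before 4 November 2014; done 5 November 2014, after the minimum wait.
Step 4 — 21 and 35 days from 5 November 2014 (when the termination notice is served) are 26 November 2014 and 10 December 2014 respectively; done 8 December 2014, which is between those dates.
Step 5 — 21 and 35 days from 14 December 2014 (end of the 6-day comment period, which began when the dispute is referred to mediation on 8 December 2014) are 4 January 2015 and 18 January 2015 respectively; 1 January 2015 is 3 days too early.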